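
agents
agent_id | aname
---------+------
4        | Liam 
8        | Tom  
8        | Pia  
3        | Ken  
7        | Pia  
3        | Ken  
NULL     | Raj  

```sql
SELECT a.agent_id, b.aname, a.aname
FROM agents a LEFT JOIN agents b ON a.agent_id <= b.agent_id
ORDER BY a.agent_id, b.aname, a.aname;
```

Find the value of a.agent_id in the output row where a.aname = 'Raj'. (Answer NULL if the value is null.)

NULL

LEFT JOIN keeps every row from `agents a`; unmatched rows get NULL for `agents b`'s columns.
Matching on a.agent_id <= b.agent_id. A NULL in a compared column never satisfies the condition.
- a (agent_id=4) pairs with 4 row(s) of b.
- a (agent_id=8) pairs with 2 row(s) of b.
- a (agent_id=8) pairs with 2 row(s) of b.
- a (agent_id=3) pairs with 6 row(s) of b.
- a (agent_id=7) pairs with 3 row(s) of b.
- a (agent_id=3) pairs with 6 row(s) of b.
- a (agent_id=NULL) has no partner → padded with NULL.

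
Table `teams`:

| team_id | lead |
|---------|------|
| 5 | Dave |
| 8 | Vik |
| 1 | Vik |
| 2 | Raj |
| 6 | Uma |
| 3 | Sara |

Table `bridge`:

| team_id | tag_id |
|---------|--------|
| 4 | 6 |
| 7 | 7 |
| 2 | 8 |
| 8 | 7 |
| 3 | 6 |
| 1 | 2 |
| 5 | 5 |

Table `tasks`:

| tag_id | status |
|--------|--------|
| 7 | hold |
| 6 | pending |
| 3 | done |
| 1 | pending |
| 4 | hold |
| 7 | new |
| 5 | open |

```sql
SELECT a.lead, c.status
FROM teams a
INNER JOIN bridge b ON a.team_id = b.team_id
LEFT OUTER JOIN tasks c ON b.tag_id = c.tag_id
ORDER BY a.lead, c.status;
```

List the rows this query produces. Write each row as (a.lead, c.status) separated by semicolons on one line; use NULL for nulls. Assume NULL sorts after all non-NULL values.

Evaluate left to right. First `teams a INNER JOIN bridge b` on team_id: 5 row(s).
Then LEFT JOIN `tasks c` on tag_id: each of those 5 rows is kept; rows whose b.tag_id has no match in c get NULL for c's columns.

(Dave, open); (Raj, NULL); (Sara, pending); (Vik, hold); (Vik, new); (Vik, NULL)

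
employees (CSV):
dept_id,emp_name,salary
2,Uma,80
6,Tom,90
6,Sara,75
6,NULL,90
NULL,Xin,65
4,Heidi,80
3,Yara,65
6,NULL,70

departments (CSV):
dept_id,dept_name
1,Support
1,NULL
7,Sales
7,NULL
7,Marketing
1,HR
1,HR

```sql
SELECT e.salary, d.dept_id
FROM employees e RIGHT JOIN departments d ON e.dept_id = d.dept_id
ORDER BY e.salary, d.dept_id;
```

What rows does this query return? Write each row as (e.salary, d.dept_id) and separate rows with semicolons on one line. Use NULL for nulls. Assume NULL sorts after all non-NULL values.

RIGHT JOIN keeps every row from `departments`; unmatched rows get NULL for `employees`'s columns.
Matching on e.dept_id = d.dept_id. A NULL in a compared column never satisfies the condition.
Matched pairs: 0; unmatched d rows kept: 7.

(NULL, 1); (NULL, 1); (NULL, 1); (NULL, 1); (NULL, 7); (NULL, 7); (NULL, 7)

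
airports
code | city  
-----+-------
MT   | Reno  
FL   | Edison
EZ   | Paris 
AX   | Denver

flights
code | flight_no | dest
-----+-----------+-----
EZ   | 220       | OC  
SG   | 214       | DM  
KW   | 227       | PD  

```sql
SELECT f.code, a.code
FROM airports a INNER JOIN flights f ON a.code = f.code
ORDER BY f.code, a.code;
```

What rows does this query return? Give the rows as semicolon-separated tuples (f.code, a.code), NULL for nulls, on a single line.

(EZ, EZ)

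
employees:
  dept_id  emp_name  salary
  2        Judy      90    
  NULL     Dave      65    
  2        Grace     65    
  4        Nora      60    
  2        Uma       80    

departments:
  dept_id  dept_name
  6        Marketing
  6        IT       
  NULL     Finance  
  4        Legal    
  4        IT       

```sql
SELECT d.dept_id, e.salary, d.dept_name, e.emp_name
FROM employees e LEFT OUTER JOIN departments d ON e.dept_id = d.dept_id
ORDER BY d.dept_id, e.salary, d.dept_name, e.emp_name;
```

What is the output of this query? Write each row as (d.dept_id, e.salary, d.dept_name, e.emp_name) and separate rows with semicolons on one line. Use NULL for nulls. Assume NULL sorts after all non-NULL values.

(4, 60, IT, Nora); (4, 60, Legal, Nora); (NULL, 65, NULL, Dave); (NULL, 65, NULL, Grace); (NULL, 80, NULL, Uma); (NULL, 90, NULL, Judy)

LEFT JOIN keeps every row from `employees`; unmatched rows get NULL for `departments`'s columns.
Matching on e.dept_id = d.dept_id. A NULL in a compared column never satisfies the condition.
- dept_id=2: no d row matches, row kept with d columns NULL.
- dept_id=NULL: no d row matches, row kept with d columns NULL.
- dept_id=2: no d row matches, row kept with d columns NULL.
- dept_id=4: 2 matching d row(s), so 2 row(s) emitted.
- dept_id=2: no d row matches, row kept with d columns NULL.
After projecting and ordering:
d.dept_id | e.salary | d.dept_name | e.emp_name
4 | 60 | IT | Nora
4 | 60 | Legal | Nora
NULL | 65 | NULL | Dave
NULL | 65 | NULL | Grace
NULL | 80 | NULL | Uma
NULL | 90 | NULL | Judy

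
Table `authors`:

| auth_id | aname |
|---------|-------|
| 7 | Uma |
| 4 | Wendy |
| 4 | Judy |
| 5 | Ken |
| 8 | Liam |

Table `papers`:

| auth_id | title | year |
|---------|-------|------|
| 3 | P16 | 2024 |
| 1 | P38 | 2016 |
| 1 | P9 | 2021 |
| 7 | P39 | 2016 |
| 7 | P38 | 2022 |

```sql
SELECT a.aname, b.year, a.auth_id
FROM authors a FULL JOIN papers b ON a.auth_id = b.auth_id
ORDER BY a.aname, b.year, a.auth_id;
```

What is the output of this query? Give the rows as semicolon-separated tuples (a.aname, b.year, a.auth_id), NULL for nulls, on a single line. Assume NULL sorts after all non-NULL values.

(Judy, NULL, 4); (Ken, NULL, 5); (Liam, NULL, 8); (Uma, 2016, 7); (Uma, 2022, 7); (Wendy, NULL, 4); (NULL, 2016, NULL); (NULL, 2021, NULL); (NULL, 2024, NULL)

FULL OUTER JOIN keeps every row from both sides; unmatched rows get NULL for the other side's columns.
Matching on a.auth_id = b.auth_id.
- a[0] auth_id=7 → 2 match(es) in b → 2 row(s).
- a[1] auth_id=4 → no match; kept with NULLs on the b side.
- a[2] auth_id=4 → no match; kept with NULLs on the b side.
- a[3] auth_id=5 → no match; kept with NULLs on the b side.
- a[4] auth_id=8 → no match; kept with NULLs on the b side.
- 3 b row(s) had no a match → kept, a columns NULL.
After projecting and ordering:
a.aname | b.year | a.auth_id
Judy | NULL | 4
Ken | NULL | 5
Liam | NULL | 8
Uma | 2016 | 7
Uma | 2022 | 7
Wendy | NULL | 4
NULL | 2016 | NULL
NULL | 2021 | NULL
NULL | 2024 | NULL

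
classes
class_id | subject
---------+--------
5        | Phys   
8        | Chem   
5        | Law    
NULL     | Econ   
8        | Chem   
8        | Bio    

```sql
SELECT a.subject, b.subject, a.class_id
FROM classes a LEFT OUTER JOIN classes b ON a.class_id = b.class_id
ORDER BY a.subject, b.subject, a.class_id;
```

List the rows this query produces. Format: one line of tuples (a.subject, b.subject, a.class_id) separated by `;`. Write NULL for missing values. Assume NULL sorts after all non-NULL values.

(Bio, Bio, 8); (Bio, Chem, 8); (Bio, Chem, 8); (Chem, Bio, 8); (Chem, Bio, 8); (Chem, Chem, 8); (Chem, Chem, 8); (Chem, Chem, 8); (Chem, Chem, 8); (Econ, NULL, NULL); (Law, Law, 5); (Law, Phys, 5); (Phys, Law, 5); (Phys, Phys, 5)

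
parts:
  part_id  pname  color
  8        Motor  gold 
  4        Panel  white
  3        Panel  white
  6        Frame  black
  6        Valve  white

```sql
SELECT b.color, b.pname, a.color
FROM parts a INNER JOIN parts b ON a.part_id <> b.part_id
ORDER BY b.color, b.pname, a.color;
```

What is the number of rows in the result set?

18

INNER JOIN keeps only pairs where the ON condition holds.
Matching on a.part_id <> b.part_id.
- part_id=8: 4 matching b row(s), so 4 row(s) emitted.
- part_id=4: 4 matching b row(s), so 4 row(s) emitted.
- part_id=3: 4 matching b row(s), so 4 row(s) emitted.
- part_id=6: 3 matching b row(s), so 3 row(s) emitted.
- part_id=6: 3 matching b row(s), so 3 row(s) emitted.
Total: 18 rows.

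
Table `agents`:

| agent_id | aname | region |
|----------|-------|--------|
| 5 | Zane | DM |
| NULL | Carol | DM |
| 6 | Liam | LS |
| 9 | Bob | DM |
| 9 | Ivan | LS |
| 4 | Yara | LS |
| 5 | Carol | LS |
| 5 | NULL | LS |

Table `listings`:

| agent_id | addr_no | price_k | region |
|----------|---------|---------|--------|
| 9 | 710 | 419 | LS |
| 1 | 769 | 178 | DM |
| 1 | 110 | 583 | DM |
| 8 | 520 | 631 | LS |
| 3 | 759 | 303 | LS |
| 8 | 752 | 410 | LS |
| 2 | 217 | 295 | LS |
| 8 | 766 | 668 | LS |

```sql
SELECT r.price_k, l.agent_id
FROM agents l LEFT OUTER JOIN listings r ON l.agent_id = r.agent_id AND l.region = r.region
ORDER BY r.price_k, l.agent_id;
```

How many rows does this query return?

8

LEFT JOIN keeps every row from `agents`; unmatched rows get NULL for `listings`'s columns.
Matching on l.agent_id = r.agent_id AND l.region = r.region. A NULL in a compared column never satisfies the condition.
- l[0] agent_id=5, region=DM → no match; kept with NULLs on the r side.
- l[1] agent_id=NULL, region=DM → no match; kept with NULLs on the r side.
- l[2] agent_id=6, region=LS → no match; kept with NULLs on the r side.
- l[3] agent_id=9, region=DM → no match; kept with NULLs on the r side.
- l[4] agent_id=9, region=LS → 1 match(es) in r → 1 row(s).
- l[5] agent_id=4, region=LS → no match; kept with NULLs on the r side.
- l[6] agent_id=5, region=LS → no match; kept with NULLs on the r side.
- l[7] agent_id=5, region=LS → no match; kept with NULLs on the r side.
Total: 1 matched + 7 padded = 8 rows.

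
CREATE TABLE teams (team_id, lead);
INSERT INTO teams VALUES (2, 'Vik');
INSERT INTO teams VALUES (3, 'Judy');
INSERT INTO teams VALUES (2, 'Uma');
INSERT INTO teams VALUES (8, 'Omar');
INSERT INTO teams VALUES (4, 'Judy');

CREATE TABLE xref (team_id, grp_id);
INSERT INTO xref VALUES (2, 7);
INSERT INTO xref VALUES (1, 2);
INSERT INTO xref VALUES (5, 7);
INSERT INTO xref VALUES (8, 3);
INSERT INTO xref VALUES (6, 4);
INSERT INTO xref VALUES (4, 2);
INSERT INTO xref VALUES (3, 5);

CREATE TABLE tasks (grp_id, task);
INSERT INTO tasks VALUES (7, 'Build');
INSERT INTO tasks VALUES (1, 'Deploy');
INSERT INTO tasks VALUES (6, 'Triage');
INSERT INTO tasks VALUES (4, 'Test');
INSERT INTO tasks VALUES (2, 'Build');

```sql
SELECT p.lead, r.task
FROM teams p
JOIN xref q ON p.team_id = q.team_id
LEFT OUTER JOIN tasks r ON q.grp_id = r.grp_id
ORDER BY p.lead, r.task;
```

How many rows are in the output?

Joins associate left-to-right: teams INNER JOIN xref on team_id gives 5 intermediate row(s).
Then LEFT JOIN `tasks r` on grp_id: each of those 5 rows is kept; rows whose q.grp_id has no match in r get NULL for r's columns.
Result: 5 row(s).

5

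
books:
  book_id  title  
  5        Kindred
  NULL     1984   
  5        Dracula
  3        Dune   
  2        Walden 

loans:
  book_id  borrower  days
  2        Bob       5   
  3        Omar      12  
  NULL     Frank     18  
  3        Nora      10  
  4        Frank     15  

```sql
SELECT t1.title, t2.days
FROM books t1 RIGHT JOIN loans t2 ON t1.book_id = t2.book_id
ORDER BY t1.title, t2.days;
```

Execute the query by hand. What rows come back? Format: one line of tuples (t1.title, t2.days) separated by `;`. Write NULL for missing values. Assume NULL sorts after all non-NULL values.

RIGHT JOIN keeps every row from `loans`; unmatched rows get NULL for `books`'s columns.
Matching on t1.book_id = t2.book_id. A NULL in a compared column never satisfies the condition.
- t1[0] book_id=5 → no match.
- t1[1] book_id=NULL → no match.
- t1[2] book_id=5 → no match.
- t1[3] book_id=3 → 2 match(es) in t2 → 2 row(s).
- t1[4] book_id=2 → 1 match(es) in t2 → 1 row(s).
- 2 t2 row(s) had no t1 match → kept, t1 columns NULL.
After projecting and ordering:
t1.title | t2.days
Dune | 10
Dune | 12
Walden | 5
NULL | 15
NULL | 18

(Dune, 10); (Dune, 12); (Walden, 5); (NULL, 15); (NULL, 18)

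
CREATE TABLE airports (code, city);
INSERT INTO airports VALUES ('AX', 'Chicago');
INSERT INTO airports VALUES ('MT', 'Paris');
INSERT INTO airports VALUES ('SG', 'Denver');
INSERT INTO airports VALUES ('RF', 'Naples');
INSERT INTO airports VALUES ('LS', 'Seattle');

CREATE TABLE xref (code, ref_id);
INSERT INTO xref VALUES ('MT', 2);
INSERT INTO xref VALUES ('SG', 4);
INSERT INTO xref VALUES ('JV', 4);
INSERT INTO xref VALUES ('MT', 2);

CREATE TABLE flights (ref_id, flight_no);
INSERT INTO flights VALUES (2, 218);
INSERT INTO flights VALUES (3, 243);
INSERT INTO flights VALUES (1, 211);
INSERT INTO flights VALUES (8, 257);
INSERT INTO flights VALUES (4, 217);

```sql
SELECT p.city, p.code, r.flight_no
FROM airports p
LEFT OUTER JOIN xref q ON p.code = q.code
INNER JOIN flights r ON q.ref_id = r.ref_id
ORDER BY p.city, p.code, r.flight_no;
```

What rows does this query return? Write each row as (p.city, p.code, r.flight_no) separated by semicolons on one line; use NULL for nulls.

(Denver, SG, 217); (Paris, MT, 218); (Paris, MT, 218)

Step 1 — p LEFT JOIN q on code → 6 row(s).
Then INNER JOIN `flights r` on ref_id: keep only rows whose q.ref_id appears in r.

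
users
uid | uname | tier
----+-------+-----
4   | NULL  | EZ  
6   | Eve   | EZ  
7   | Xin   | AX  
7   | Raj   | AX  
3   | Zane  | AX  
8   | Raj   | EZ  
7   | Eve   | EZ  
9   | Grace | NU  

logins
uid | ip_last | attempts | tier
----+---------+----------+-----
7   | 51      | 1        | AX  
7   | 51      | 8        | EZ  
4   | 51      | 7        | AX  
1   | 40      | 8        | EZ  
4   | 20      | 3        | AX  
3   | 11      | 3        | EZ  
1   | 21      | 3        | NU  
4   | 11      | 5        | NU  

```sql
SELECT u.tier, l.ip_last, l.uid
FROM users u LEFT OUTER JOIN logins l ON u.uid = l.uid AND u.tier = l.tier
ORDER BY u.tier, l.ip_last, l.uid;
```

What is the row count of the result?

8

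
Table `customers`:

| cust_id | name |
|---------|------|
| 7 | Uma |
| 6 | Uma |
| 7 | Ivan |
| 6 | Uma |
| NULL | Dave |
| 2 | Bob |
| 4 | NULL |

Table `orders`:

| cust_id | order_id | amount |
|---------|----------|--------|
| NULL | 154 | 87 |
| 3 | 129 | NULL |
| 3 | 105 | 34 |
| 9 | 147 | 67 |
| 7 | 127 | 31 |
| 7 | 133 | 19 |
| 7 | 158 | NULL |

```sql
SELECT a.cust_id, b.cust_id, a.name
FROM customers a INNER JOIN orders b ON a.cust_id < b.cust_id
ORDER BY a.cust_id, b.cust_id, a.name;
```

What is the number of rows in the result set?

20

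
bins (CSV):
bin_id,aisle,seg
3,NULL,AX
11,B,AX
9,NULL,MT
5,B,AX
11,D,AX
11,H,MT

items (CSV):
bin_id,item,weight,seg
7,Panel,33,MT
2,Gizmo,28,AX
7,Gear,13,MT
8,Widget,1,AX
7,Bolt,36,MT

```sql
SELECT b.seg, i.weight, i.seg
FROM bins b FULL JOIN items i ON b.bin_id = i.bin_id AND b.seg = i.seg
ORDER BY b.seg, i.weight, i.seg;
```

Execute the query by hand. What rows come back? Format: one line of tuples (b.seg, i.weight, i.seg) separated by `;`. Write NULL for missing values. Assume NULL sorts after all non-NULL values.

(AX, NULL, NULL); (AX, NULL, NULL); (AX, NULL, NULL); (AX, NULL, NULL); (MT, NULL, NULL); (MT, NULL, NULL); (NULL, 1, AX); (NULL, 13, MT); (NULL, 28, AX); (NULL, 33, MT); (NULL, 36, MT)

FULL OUTER JOIN keeps every row from both sides; unmatched rows get NULL for the other side's columns.
Matching on b.bin_id = i.bin_id AND b.seg = i.seg.
Matched pairs: 0; unmatched b rows kept: 6; unmatched i rows kept: 5.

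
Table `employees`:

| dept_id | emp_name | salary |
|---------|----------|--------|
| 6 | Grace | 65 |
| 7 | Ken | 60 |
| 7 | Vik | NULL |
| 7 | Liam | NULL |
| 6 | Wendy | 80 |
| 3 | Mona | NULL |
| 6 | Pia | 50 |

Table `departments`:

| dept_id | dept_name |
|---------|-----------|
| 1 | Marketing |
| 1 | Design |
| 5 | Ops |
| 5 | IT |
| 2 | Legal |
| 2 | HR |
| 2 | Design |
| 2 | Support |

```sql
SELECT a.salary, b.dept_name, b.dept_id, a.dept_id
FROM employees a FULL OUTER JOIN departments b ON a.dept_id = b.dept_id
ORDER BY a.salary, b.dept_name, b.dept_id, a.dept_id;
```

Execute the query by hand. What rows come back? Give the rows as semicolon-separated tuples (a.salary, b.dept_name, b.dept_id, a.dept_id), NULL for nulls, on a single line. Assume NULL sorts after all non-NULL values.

(50, NULL, NULL, 6); (60, NULL, NULL, 7); (65, NULL, NULL, 6); (80, NULL, NULL, 6); (NULL, Design, 1, NULL); (NULL, Design, 2, NULL); (NULL, HR, 2, NULL); (NULL, IT, 5, NULL); (NULL, Legal, 2, NULL); (NULL, Marketing, 1, NULL); (NULL, Ops, 5, NULL); (NULL, Support, 2, NULL); (NULL, NULL, NULL, 3); (NULL, NULL, NULL, 7); (NULL, NULL, NULL, 7)

FULL OUTER JOIN keeps every row from both sides; unmatched rows get NULL for the other side's columns.
Matching on a.dept_id = b.dept_id.
- a[0] dept_id=6 → no match; kept with NULLs on the b side.
- a[1] dept_id=7 → no match; kept with NULLs on the b side.
- a[2] dept_id=7 → no match; kept with NULLs on the b side.
- a[3] dept_id=7 → no match; kept with NULLs on the b side.
- a[4] dept_id=6 → no match; kept with NULLs on the b side.
- a[5] dept_id=3 → no match; kept with NULLs on the b side.
- a[6] dept_id=6 → no match; kept with NULLs on the b side.
- plus 8 unmatched b row(s), each kept with NULL a columns.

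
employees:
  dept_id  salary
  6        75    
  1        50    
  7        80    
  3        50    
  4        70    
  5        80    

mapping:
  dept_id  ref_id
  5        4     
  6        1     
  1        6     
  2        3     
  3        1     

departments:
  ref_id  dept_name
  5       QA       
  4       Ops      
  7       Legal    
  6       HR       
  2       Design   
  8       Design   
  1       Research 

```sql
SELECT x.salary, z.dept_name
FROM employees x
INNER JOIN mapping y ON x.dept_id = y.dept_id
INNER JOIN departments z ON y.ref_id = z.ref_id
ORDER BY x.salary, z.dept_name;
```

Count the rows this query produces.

Step 1 — x INNER JOIN y on dept_id → 4 row(s).
Then INNER JOIN `departments z` on ref_id: keep only rows whose y.ref_id appears in z.
Result: 4 row(s).

4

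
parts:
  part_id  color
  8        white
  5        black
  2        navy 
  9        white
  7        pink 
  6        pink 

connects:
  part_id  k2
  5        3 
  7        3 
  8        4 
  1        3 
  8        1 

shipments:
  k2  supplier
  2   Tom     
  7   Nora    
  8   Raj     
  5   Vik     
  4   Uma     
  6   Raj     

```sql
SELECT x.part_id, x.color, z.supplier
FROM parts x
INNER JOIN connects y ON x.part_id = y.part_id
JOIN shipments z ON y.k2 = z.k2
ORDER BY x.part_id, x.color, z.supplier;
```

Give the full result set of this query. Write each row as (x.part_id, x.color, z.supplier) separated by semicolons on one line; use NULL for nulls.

(8, white, Uma)

Step 1 — x INNER JOIN y on part_id → 4 row(s).
Then INNER JOIN `shipments z` on k2: keep only rows whose y.k2 appears in z.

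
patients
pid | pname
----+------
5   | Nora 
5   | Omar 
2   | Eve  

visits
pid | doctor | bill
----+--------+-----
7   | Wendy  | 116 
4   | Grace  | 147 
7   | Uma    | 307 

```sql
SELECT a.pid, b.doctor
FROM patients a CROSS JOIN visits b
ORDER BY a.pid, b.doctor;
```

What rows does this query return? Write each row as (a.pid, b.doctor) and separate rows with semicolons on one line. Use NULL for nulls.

CROSS JOIN pairs every row of `patients` with every row of `visits`: 3 × 3 = 9 rows.
After projecting and ordering:
a.pid | b.doctor
2 | Grace
2 | Uma
2 | Wendy
5 | Grace
5 | Grace
5 | Uma
5 | Uma
5 | Wendy
5 | Wendy

(2, Grace); (2, Uma); (2, Wendy); (5, Grace); (5, Grace); (5, Uma); (5, Uma); (5, Wendy); (5, Wendy)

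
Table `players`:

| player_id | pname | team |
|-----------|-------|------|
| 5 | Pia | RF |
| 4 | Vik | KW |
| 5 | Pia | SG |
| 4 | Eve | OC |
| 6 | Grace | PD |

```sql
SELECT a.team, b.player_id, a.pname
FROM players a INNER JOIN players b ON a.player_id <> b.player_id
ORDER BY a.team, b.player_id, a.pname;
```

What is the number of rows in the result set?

16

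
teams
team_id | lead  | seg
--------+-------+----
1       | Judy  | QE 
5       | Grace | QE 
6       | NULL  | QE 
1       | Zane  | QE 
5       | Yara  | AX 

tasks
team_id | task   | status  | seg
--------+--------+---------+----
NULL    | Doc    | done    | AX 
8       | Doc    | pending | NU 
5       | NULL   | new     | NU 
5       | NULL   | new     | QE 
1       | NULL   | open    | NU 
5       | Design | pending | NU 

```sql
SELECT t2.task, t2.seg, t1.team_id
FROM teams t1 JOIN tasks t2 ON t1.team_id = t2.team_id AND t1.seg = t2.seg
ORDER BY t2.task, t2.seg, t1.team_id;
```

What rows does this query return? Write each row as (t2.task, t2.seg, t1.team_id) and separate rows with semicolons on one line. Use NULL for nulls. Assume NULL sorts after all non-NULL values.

(NULL, QE, 5)

INNER JOIN keeps only pairs where the ON condition holds.
Matching on t1.team_id = t2.team_id AND t1.seg = t2.seg. A NULL in a compared column never satisfies the condition.
Matched pairs: 1.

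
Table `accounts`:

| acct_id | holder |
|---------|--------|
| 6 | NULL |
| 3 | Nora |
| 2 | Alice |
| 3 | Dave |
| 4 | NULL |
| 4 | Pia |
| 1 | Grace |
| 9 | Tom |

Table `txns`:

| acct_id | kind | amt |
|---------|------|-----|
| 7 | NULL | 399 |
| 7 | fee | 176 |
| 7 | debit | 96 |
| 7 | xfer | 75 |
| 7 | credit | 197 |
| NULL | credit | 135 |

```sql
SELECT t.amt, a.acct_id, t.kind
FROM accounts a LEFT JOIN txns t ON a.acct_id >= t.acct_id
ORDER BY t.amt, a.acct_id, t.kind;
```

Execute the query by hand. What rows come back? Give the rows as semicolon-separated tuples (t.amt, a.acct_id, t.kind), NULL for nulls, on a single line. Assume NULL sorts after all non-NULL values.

(75, 9, xfer); (96, 9, debit); (176, 9, fee); (197, 9, credit); (399, 9, NULL); (NULL, 1, NULL); (NULL, 2, NULL); (NULL, 3, NULL); (NULL, 3, NULL); (NULL, 4, NULL); (NULL, 4, NULL); (NULL, 6, NULL)

LEFT JOIN keeps every row from `accounts`; unmatched rows get NULL for `txns`'s columns.
Matching on a.acct_id >= t.acct_id. A NULL in a compared column never satisfies the condition.
- a (acct_id=6) has no partner → padded with NULL.
- a (acct_id=3) has no partner → padded with NULL.
- a (acct_id=2) has no partner → padded with NULL.
- a (acct_id=3) has no partner → padded with NULL.
- a (acct_id=4) has no partner → padded with NULL.
- a (acct_id=4) has no partner → padded with NULL.
- a (acct_id=1) has no partner → padded with NULL.
- a (acct_id=9) pairs with 5 row(s) of t.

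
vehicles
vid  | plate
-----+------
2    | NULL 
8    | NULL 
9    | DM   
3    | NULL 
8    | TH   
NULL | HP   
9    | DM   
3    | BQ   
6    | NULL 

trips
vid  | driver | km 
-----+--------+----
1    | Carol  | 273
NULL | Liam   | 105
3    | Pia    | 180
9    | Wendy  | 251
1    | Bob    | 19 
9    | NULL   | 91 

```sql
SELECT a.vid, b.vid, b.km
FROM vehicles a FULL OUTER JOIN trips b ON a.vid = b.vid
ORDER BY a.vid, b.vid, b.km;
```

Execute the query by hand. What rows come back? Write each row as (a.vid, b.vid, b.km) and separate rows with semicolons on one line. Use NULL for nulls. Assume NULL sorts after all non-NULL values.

FULL OUTER JOIN keeps every row from both sides; unmatched rows get NULL for the other side's columns.
Matching on a.vid = b.vid. A NULL in a compared column never satisfies the condition.
Matched pairs: 6; unmatched a rows kept: 5; unmatched b rows kept: 3.

(2, NULL, NULL); (3, 3, 180); (3, 3, 180); (6, NULL, NULL); (8, NULL, NULL); (8, NULL, NULL); (9, 9, 91); (9, 9, 91); (9, 9, 251); (9, 9, 251); (NULL, 1, 19); (NULL, 1, 273); (NULL, NULL, 105); (NULL, NULL, NULL)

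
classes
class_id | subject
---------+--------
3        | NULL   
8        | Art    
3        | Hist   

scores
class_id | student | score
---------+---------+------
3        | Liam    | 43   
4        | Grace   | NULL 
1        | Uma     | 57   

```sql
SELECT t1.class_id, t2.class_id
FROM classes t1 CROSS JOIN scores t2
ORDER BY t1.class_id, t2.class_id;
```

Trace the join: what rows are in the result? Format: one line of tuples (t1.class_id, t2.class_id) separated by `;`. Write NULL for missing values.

(3, 1); (3, 1); (3, 3); (3, 3); (3, 4); (3, 4); (8, 1); (8, 3); (8, 4)

CROSS JOIN pairs every row of `classes` with every row of `scores`: 3 × 3 = 9 rows.
After projecting and ordering:
t1.class_id | t2.class_id
3 | 1
3 | 1
3 | 3
3 | 3
3 | 4
3 | 4
8 | 1
8 | 3
8 | 4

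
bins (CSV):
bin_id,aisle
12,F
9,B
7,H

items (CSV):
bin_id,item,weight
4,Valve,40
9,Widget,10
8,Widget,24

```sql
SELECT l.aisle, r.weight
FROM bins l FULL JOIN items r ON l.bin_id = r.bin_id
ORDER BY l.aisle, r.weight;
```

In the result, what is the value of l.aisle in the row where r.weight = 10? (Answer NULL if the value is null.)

B

FULL OUTER JOIN keeps every row from both sides; unmatched rows get NULL for the other side's columns.
Matching on l.bin_id = r.bin_id.
- l row (bin_id=12): no match → kept, r columns NULL.
- l row (bin_id=9): matches 1 r row(s) → 1 output row(s).
- l row (bin_id=7): no match → kept, r columns NULL.
- plus 2 unmatched r row(s), each kept with NULL l columns.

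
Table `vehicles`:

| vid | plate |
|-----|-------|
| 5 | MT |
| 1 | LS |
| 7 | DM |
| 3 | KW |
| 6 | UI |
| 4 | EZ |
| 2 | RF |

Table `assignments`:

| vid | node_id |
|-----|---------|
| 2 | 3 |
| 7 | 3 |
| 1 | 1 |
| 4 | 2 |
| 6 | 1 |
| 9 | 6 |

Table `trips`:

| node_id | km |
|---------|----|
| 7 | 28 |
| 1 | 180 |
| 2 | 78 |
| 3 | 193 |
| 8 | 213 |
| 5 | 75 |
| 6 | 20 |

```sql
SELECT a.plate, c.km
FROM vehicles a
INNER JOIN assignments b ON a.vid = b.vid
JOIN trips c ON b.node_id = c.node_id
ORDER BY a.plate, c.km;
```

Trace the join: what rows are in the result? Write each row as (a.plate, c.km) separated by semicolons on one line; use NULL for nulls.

(DM, 193); (EZ, 78); (LS, 180); (RF, 193); (UI, 180)

Step 1 — a INNER JOIN b on vid → 5 row(s).
Then INNER JOIN `trips c` on node_id: keep only rows whose b.node_id appears in c.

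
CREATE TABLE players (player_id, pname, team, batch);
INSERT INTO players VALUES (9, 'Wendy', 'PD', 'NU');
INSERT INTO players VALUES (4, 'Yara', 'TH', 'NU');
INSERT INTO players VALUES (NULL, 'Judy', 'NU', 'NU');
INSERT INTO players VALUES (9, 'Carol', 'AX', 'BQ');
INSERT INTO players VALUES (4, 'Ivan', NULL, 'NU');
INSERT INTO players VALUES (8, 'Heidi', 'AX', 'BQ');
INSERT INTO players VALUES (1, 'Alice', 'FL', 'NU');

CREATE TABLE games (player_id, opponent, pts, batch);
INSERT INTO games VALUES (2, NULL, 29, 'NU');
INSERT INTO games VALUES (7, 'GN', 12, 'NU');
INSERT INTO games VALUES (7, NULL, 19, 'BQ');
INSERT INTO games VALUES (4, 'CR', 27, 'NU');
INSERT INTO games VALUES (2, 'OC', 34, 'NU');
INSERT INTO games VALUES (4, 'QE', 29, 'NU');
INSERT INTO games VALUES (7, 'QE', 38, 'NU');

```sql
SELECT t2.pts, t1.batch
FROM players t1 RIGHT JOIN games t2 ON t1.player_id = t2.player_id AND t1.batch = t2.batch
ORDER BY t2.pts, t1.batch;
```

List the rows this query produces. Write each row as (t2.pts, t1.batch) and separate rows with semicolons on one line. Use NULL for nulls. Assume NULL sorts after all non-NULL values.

RIGHT JOIN keeps every row from `games`; unmatched rows get NULL for `players`'s columns.
Matching on t1.player_id = t2.player_id AND t1.batch = t2.batch. A NULL in a compared column never satisfies the condition.
Matched pairs: 4; unmatched t2 rows kept: 5.

(12, NULL); (19, NULL); (27, NU); (27, NU); (29, NU); (29, NU); (29, NULL); (34, NULL); (38, NULL)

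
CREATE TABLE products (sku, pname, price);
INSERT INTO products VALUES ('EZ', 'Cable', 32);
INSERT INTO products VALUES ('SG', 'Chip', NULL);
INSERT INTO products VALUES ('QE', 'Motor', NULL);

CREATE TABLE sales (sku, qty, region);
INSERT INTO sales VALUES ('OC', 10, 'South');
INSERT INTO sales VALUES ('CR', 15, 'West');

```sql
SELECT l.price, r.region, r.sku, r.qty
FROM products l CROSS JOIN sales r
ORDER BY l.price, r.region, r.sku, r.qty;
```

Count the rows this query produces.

CROSS JOIN pairs every row of `products` with every row of `sales`: 3 × 2 = 6 rows.

6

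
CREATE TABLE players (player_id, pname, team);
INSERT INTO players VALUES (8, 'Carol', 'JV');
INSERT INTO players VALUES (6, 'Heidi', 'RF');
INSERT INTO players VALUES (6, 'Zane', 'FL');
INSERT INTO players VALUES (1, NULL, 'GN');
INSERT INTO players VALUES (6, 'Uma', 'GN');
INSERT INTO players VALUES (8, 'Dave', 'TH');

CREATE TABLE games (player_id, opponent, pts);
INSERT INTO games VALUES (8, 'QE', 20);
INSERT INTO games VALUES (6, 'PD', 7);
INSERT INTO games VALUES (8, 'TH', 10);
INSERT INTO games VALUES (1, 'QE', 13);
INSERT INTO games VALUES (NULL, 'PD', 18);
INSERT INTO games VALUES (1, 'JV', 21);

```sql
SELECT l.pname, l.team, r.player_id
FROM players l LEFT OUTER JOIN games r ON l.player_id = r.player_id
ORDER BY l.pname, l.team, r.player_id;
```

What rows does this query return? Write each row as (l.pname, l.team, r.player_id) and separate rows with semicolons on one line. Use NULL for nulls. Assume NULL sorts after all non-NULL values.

(Carol, JV, 8); (Carol, JV, 8); (Dave, TH, 8); (Dave, TH, 8); (Heidi, RF, 6); (Uma, GN, 6); (Zane, FL, 6); (NULL, GN, 1); (NULL, GN, 1)

LEFT JOIN keeps every row from `players`; unmatched rows get NULL for `games`'s columns.
Matching on l.player_id = r.player_id. A NULL in a compared column never satisfies the condition.
- l[0] player_id=8 → 2 match(es) in r → 2 row(s).
- l[1] player_id=6 → 1 match(es) in r → 1 row(s).
- l[2] player_id=6 → 1 match(es) in r → 1 row(s).
- l[3] player_id=1 → 2 match(es) in r → 2 row(s).
- l[4] player_id=6 → 1 match(es) in r → 1 row(s).
- l[5] player_id=8 → 2 match(es) in r → 2 row(s).
After projecting and ordering:
l.pname | l.team | r.player_id
Carol | JV | 8
Carol | JV | 8
Dave | TH | 8
Dave | TH | 8
Heidi | RF | 6
Uma | GN | 6
Zane | FL | 6
NULL | GN | 1
NULL | GN | 1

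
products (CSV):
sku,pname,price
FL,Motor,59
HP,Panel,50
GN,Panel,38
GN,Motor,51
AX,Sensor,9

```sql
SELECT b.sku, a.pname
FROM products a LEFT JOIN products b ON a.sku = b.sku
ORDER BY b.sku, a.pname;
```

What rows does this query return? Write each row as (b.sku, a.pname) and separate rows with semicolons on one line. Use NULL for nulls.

(AX, Sensor); (FL, Motor); (GN, Motor); (GN, Motor); (GN, Panel); (GN, Panel); (HP, Panel)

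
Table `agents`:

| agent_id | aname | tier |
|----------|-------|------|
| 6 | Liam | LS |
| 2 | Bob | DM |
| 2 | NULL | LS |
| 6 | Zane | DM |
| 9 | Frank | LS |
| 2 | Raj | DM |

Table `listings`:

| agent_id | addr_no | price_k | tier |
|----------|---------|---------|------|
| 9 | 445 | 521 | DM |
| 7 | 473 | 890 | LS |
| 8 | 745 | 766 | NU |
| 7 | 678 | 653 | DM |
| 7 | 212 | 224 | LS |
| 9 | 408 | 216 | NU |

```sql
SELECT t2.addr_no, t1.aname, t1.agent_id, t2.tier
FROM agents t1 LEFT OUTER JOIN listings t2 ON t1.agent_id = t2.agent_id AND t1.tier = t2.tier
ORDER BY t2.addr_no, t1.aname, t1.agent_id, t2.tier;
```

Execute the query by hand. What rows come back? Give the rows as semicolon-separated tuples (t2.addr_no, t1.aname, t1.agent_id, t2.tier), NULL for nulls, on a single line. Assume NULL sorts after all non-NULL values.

LEFT JOIN keeps every row from `agents`; unmatched rows get NULL for `listings`'s columns.
Matching on t1.agent_id = t2.agent_id AND t1.tier = t2.tier.
- t1[0] agent_id=6, tier=LS → no match; kept with NULLs on the t2 side.
- t1[1] agent_id=2, tier=DM → no match; kept with NULLs on the t2 side.
- t1[2] agent_id=2, tier=LS → no match; kept with NULLs on the t2 side.
- t1[3] agent_id=6, tier=DM → no match; kept with NULLs on the t2 side.
- t1[4] agent_id=9, tier=LS → no match; kept with NULLs on the t2 side.
- t1[5] agent_id=2, tier=DM → no match; kept with NULLs on the t2 side.
After projecting and ordering:
t2.addr_no | t1.aname | t1.agent_id | t2.tier
NULL | Bob | 2 | NULL
NULL | Frank | 9 | NULL
NULL | Liam | 6 | NULL
NULL | Raj | 2 | NULL
NULL | Zane | 6 | NULL
NULL | NULL | 2 | NULL

(NULL, Bob, 2, NULL); (NULL, Frank, 9, NULL); (NULL, Liam, 6, NULL); (NULL, Raj, 2, NULL); (NULL, Zane, 6, NULL); (NULL, NULL, 2, NULL)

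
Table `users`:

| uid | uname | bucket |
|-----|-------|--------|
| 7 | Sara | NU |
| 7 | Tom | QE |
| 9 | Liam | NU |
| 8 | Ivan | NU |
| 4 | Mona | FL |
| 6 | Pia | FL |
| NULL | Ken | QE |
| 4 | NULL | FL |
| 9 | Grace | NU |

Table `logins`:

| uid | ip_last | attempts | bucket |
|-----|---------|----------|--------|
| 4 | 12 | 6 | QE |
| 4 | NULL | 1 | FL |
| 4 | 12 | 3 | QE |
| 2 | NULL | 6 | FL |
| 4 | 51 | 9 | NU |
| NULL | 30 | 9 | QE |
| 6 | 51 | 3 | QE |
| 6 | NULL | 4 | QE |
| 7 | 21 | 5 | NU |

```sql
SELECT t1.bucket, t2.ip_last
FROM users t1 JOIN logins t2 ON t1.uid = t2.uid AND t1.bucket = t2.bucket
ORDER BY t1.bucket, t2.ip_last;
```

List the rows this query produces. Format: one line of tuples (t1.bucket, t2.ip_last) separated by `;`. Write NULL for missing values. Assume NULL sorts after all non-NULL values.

(FL, NULL); (FL, NULL); (NU, 21)

INNER JOIN keeps only pairs where the ON condition holds.
Matching on t1.uid = t2.uid AND t1.bucket = t2.bucket. A NULL in a compared column never satisfies the condition.
- t1[0] uid=7, bucket=NU → 1 match(es) in t2 → 1 row(s).
- t1[1] uid=7, bucket=QE → no match; dropped.
- t1[2] uid=9, bucket=NU → no match; dropped.
- t1[3] uid=8, bucket=NU → no match; dropped.
- t1[4] uid=4, bucket=FL → 1 match(es) in t2 → 1 row(s).
- t1[5] uid=6, bucket=FL → no match; dropped.
- t1[6] uid=NULL, bucket=QE → no match; dropped.
- t1[7] uid=4, bucket=FL → 1 match(es) in t2 → 1 row(s).
- t1[8] uid=9, bucket=NU → no match; dropped.
After projecting and ordering:
t1.bucket | t2.ip_last
FL | NULL
FL | NULL
NU | 21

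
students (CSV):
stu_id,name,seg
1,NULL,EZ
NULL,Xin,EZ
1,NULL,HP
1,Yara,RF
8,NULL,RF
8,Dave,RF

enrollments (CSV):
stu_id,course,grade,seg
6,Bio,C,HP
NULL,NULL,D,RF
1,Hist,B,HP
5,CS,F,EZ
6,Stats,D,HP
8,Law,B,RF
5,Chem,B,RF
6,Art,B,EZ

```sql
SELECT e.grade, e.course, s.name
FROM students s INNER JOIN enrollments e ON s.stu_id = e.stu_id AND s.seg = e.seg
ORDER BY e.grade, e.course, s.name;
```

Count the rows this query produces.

INNER JOIN keeps only pairs where the ON condition holds.
Matching on s.stu_id = e.stu_id AND s.seg = e.seg. A NULL in a compared column never satisfies the condition.
Matched pairs: 3.
Total: 3 rows.

3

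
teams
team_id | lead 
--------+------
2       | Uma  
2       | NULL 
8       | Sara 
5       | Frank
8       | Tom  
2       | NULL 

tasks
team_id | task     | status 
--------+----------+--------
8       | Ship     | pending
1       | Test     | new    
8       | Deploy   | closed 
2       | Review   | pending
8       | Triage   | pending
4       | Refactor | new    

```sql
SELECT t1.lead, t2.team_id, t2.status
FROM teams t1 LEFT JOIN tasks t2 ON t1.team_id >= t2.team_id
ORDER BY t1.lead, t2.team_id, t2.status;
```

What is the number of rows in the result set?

21

LEFT JOIN keeps every row from `teams`; unmatched rows get NULL for `tasks`'s columns.
Matching on t1.team_id >= t2.team_id.
Matched pairs: 21; unmatched t1 rows kept: 0.
Total: 21 rows.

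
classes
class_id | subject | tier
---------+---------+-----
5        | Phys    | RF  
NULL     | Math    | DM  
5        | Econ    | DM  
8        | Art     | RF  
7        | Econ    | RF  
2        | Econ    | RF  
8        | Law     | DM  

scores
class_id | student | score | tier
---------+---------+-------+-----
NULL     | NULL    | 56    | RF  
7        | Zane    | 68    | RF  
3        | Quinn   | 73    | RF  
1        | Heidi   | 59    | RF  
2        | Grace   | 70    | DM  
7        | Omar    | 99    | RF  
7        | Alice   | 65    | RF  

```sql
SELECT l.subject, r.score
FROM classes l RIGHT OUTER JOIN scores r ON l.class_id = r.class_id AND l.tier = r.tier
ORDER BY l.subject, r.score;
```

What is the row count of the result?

7

RIGHT JOIN keeps every row from `scores`; unmatched rows get NULL for `classes`'s columns.
Matching on l.class_id = r.class_id AND l.tier = r.tier. A NULL in a compared column never satisfies the condition.
Matched pairs: 3; unmatched r rows kept: 4.
Total: 3 matched + 4 padded = 7 rows.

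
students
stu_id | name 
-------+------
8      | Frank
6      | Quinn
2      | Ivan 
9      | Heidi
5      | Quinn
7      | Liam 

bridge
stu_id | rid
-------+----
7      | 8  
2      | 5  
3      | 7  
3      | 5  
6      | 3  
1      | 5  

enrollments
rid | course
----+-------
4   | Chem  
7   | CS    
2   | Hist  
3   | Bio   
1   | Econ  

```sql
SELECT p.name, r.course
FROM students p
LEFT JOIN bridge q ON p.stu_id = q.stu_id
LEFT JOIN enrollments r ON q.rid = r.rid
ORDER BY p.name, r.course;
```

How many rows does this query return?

Joins associate left-to-right: students LEFT JOIN bridge on stu_id gives 6 intermediate row(s).
Then LEFT JOIN `enrollments r` on rid: each of those 6 rows is kept; rows whose q.rid has no match in r get NULL for r's columns.
Result: 6 row(s).

6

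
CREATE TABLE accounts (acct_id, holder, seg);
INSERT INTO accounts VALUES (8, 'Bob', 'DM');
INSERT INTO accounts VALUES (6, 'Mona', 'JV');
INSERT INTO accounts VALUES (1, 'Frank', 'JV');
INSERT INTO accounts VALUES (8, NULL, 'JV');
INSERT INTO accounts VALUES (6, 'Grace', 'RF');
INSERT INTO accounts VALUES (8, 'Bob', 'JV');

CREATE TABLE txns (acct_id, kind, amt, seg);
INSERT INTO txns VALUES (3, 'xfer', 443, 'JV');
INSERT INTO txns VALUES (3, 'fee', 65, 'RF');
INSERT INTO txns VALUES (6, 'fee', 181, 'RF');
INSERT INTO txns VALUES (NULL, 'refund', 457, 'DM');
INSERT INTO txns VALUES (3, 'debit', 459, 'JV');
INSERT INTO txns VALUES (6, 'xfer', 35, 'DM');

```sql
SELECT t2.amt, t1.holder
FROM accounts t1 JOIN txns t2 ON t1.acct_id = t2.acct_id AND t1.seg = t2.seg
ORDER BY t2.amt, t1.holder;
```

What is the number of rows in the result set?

INNER JOIN keeps only pairs where the ON condition holds.
Matching on t1.acct_id = t2.acct_id AND t1.seg = t2.seg. A NULL in a compared column never satisfies the condition.
- t1 (acct_id=8, seg=DM) has no partner → excluded.
- t1 (acct_id=6, seg=JV) has no partner → excluded.
- t1 (acct_id=1, seg=JV) has no partner → excluded.
- t1 (acct_id=8, seg=JV) has no partner → excluded.
- t1 (acct_id=6, seg=RF) pairs with 1 row(s) of t2.
- t1 (acct_id=8, seg=JV) has no partner → excluded.
Total: 1 rows.

1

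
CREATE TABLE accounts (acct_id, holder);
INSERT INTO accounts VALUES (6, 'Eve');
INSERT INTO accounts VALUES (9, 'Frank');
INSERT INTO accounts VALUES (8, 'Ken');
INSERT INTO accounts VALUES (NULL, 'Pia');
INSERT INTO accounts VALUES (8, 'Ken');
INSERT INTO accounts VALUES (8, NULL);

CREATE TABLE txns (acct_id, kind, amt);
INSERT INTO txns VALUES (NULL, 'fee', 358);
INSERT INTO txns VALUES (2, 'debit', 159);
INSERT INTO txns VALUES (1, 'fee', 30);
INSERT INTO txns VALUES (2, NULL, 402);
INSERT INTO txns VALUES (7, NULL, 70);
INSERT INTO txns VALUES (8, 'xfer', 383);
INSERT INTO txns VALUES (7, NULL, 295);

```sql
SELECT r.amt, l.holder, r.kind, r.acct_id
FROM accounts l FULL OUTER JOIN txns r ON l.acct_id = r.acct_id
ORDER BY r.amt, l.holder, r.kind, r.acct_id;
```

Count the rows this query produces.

12

FULL OUTER JOIN keeps every row from both sides; unmatched rows get NULL for the other side's columns.
Matching on l.acct_id = r.acct_id. A NULL in a compared column never satisfies the condition.
Matched pairs: 3; unmatched l rows kept: 3; unmatched r rows kept: 6.
Total: 3 matched + 9 padded = 12 rows.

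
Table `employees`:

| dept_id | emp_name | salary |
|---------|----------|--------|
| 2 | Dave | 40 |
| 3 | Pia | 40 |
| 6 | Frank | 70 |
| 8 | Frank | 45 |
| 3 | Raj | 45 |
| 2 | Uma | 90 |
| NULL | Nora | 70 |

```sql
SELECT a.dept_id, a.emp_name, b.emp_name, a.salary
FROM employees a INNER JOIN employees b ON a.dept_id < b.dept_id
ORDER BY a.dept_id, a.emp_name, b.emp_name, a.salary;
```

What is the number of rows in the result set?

13

INNER JOIN keeps only pairs where the ON condition holds.
Matching on a.dept_id < b.dept_id. A NULL in a compared column never satisfies the condition.
Matched pairs: 13.
Total: 13 rows.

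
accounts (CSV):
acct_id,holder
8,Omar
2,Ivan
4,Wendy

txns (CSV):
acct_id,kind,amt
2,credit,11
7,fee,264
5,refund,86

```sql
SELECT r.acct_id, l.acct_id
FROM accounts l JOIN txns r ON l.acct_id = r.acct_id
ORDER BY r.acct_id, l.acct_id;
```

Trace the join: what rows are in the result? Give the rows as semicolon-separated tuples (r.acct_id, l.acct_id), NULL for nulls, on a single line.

(2, 2)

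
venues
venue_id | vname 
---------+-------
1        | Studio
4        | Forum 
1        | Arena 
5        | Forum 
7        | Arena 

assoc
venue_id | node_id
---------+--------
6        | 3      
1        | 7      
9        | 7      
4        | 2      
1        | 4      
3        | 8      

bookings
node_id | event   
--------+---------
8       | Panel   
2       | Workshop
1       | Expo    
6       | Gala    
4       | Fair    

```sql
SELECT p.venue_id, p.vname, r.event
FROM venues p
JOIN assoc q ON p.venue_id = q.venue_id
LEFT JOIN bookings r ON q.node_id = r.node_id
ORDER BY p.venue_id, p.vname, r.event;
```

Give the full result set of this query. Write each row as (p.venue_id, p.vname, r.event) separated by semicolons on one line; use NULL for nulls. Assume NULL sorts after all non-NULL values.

(1, Arena, Fair); (1, Arena, NULL); (1, Studio, Fair); (1, Studio, NULL); (4, Forum, Workshop)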